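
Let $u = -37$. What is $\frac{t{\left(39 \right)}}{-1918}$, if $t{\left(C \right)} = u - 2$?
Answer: $\frac{39}{1918} \approx 0.020334$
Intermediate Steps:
$t{\left(C \right)} = -39$ ($t{\left(C \right)} = -37 - 2 = -39$)
$\frac{t{\left(39 \right)}}{-1918} = - \frac{39}{-1918} = \left(-39\right) \left(- \frac{1}{1918}\right) = \frac{39}{1918}$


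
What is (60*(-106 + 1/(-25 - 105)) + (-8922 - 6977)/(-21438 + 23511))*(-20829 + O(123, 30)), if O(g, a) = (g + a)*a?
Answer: 928950722945/8983 ≈ 1.0341e+8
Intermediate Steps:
O(g, a) = a*(a + g) (O(g, a) = (a + g)*a = a*(a + g))
(60*(-106 + 1/(-25 - 105)) + (-8922 - 6977)/(-21438 + 23511))*(-20829 + O(123, 30)) = (60*(-106 + 1/(-25 - 105)) + (-8922 - 6977)/(-21438 + 23511))*(-20829 + 30*(30 + 123)) = (60*(-106 + 1/(-130)) - 15899/2073)*(-20829 + 30*153) = (60*(-106 - 1/130) - 15899*1/2073)*(-20829 + 4590) = (60*(-13781/130) - 15899/2073)*(-16239) = (-82686/13 - 15899/2073)*(-16239) = -171614765/26949*(-16239) = 928950722945/8983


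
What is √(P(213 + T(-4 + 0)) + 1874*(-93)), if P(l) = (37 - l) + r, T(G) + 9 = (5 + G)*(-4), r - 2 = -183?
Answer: I*√174626 ≈ 417.88*I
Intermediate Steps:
r = -181 (r = 2 - 183 = -181)
T(G) = -29 - 4*G (T(G) = -9 + (5 + G)*(-4) = -9 + (-20 - 4*G) = -29 - 4*G)
P(l) = -144 - l (P(l) = (37 - l) - 181 = -144 - l)
√(P(213 + T(-4 + 0)) + 1874*(-93)) = √((-144 - (213 + (-29 - 4*(-4 + 0)))) + 1874*(-93)) = √((-144 - (213 + (-29 - 4*(-4)))) - 174282) = √((-144 - (213 + (-29 + 16))) - 174282) = √((-144 - (213 - 13)) - 174282) = √((-144 - 1*200) - 174282) = √((-144 - 200) - 174282) = √(-344 - 174282) = √(-174626) = I*√174626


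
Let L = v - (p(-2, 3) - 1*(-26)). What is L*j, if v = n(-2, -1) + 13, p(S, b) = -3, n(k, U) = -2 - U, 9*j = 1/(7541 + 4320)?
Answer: -11/106749 ≈ -0.00010305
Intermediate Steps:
j = 1/106749 (j = 1/(9*(7541 + 4320)) = (⅑)/11861 = (⅑)*(1/11861) = 1/106749 ≈ 9.3678e-6)
v = 12 (v = (-2 - 1*(-1)) + 13 = (-2 + 1) + 13 = -1 + 13 = 12)
L = -11 (L = 12 - (-3 - 1*(-26)) = 12 - (-3 + 26) = 12 - 1*23 = 12 - 23 = -11)
L*j = -11*1/106749 = -11/106749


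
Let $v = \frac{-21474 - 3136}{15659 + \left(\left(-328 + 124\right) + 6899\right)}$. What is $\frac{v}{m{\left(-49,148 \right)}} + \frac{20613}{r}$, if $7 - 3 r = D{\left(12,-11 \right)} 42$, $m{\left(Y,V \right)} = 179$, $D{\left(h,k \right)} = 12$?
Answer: $- \frac{123726351622}{994339451} \approx -124.43$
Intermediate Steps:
$v = - \frac{12305}{11177}$ ($v = - \frac{24610}{15659 + \left(-204 + 6899\right)} = - \frac{24610}{15659 + 6695} = - \frac{24610}{22354} = \left(-24610\right) \frac{1}{22354} = - \frac{12305}{11177} \approx -1.1009$)
$r = - \frac{497}{3}$ ($r = \frac{7}{3} - \frac{12 \cdot 42}{3} = \frac{7}{3} - 168 = - \frac{497}{3} \approx -165.67$)
$\frac{v}{m{\left(-49,148 \right)}} + \frac{20613}{r} = - \frac{12305}{11177 \cdot 179} + \frac{20613}{- \frac{497}{3}} = \left(- \frac{12305}{11177}\right) \frac{1}{179} + 20613 \left(- \frac{3}{497}\right) = - \frac{12305}{2000683} - \frac{61839}{497} = - \frac{123726351622}{994339451}$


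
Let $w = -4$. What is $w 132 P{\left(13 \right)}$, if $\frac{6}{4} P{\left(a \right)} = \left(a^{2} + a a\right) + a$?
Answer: $-123552$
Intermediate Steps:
$P{\left(a \right)} = \frac{2 a}{3} + \frac{4 a^{2}}{3}$ ($P{\left(a \right)} = \frac{2 \left(\left(a^{2} + a a\right) + a\right)}{3} = \frac{2 \left(\left(a^{2} + a^{2}\right) + a\right)}{3} = \frac{2 \left(2 a^{2} + a\right)}{3} = \frac{2 \left(a + 2 a^{2}\right)}{3} = \frac{2 a}{3} + \frac{4 a^{2}}{3}$)
$w 132 P{\left(13 \right)} = \left(-4\right) 132 \cdot \frac{2}{3} \cdot 13 \left(1 + 2 \cdot 13\right) = - 528 \cdot \frac{2}{3} \cdot 13 \left(1 + 26\right) = - 528 \cdot \frac{2}{3} \cdot 13 \cdot 27 = \left(-528\right) 234 = -123552$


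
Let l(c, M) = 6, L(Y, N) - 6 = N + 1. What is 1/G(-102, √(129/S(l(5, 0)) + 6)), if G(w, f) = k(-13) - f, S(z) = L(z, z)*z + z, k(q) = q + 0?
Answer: -364/4521 + 2*√1477/4521 ≈ -0.063512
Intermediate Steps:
L(Y, N) = 7 + N (L(Y, N) = 6 + (N + 1) = 6 + (1 + N) = 7 + N)
k(q) = q
S(z) = z + z*(7 + z) (S(z) = (7 + z)*z + z = z*(7 + z) + z = z + z*(7 + z))
G(w, f) = -13 - f
1/G(-102, √(129/S(l(5, 0)) + 6)) = 1/(-13 - √(129/((6*(8 + 6))) + 6)) = 1/(-13 - √(129/((6*14)) + 6)) = 1/(-13 - √(129/84 + 6)) = 1/(-13 - √(129*(1/84) + 6)) = 1/(-13 - √(43/28 + 6)) = 1/(-13 - √(211/28)) = 1/(-13 - √1477/14)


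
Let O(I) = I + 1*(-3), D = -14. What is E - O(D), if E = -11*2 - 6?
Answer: -11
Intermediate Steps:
E = -28 (E = -22 - 6 = -28)
O(I) = -3 + I (O(I) = I - 3 = -3 + I)
E - O(D) = -28 - (-3 - 14) = -28 - 1*(-17) = -28 + 17 = -11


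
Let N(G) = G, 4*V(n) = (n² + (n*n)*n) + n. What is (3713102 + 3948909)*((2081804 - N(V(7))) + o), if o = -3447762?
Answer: -41866998028541/4 ≈ -1.0467e+13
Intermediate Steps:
V(n) = n/4 + n²/4 + n³/4 (V(n) = ((n² + (n*n)*n) + n)/4 = ((n² + n²*n) + n)/4 = ((n² + n³) + n)/4 = (n + n² + n³)/4 = n/4 + n²/4 + n³/4)
(3713102 + 3948909)*((2081804 - N(V(7))) + o) = (3713102 + 3948909)*((2081804 - 7*(1 + 7 + 7²)/4) - 3447762) = 7662011*((2081804 - 7*(1 + 7 + 49)/4) - 3447762) = 7662011*((2081804 - 7*57/4) - 3447762) = 7662011*((2081804 - 1*399/4) - 3447762) = 7662011*((2081804 - 399/4) - 3447762) = 7662011*(8326817/4 - 3447762) = 7662011*(-5464231/4) = -41866998028541/4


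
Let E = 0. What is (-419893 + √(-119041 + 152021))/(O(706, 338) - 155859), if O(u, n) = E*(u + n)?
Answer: 419893/155859 - 2*√8245/155859 ≈ 2.6929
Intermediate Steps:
O(u, n) = 0 (O(u, n) = 0*(u + n) = 0*(n + u) = 0)
(-419893 + √(-119041 + 152021))/(O(706, 338) - 155859) = (-419893 + √(-119041 + 152021))/(0 - 155859) = (-419893 + √32980)/(-155859) = (-419893 + 2*√8245)*(-1/155859) = 419893/155859 - 2*√8245/155859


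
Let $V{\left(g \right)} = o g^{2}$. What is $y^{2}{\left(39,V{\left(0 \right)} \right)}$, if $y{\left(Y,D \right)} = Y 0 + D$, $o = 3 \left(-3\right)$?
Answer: $0$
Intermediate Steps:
$o = -9$
$V{\left(g \right)} = - 9 g^{2}$
$y{\left(Y,D \right)} = D$ ($y{\left(Y,D \right)} = 0 + D = D$)
$y^{2}{\left(39,V{\left(0 \right)} \right)} = \left(- 9 \cdot 0^{2}\right)^{2} = \left(\left(-9\right) 0\right)^{2} = 0^{2} = 0$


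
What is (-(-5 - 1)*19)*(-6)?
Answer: -684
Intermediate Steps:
(-(-5 - 1)*19)*(-6) = (-1*(-6)*19)*(-6) = (6*19)*(-6) = 114*(-6) = -684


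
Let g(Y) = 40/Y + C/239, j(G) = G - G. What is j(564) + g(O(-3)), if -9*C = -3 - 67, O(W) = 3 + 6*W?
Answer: -5666/2151 ≈ -2.6341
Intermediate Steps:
C = 70/9 (C = -(-3 - 67)/9 = -⅑*(-70) = 70/9 ≈ 7.7778)
j(G) = 0
g(Y) = 70/2151 + 40/Y (g(Y) = 40/Y + (70/9)/239 = 40/Y + (70/9)*(1/239) = 40/Y + 70/2151 = 70/2151 + 40/Y)
j(564) + g(O(-3)) = 0 + (70/2151 + 40/(3 + 6*(-3))) = 0 + (70/2151 + 40/(3 - 18)) = 0 + (70/2151 + 40/(-15)) = 0 + (70/2151 + 40*(-1/15)) = 0 + (70/2151 - 8/3) = 0 - 5666/2151 = -5666/2151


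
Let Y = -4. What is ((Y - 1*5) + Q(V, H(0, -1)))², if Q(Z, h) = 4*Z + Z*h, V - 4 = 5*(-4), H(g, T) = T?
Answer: 3249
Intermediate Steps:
V = -16 (V = 4 + 5*(-4) = 4 - 20 = -16)
((Y - 1*5) + Q(V, H(0, -1)))² = ((-4 - 1*5) - 16*(4 - 1))² = ((-4 - 5) - 16*3)² = (-9 - 48)² = (-57)² = 3249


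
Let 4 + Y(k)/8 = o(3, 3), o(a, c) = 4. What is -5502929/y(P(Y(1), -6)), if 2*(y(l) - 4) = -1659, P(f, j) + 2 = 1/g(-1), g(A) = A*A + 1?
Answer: 11005858/1651 ≈ 6666.2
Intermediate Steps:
Y(k) = 0 (Y(k) = -32 + 8*4 = -32 + 32 = 0)
g(A) = 1 + A² (g(A) = A² + 1 = 1 + A²)
P(f, j) = -3/2 (P(f, j) = -2 + 1/(1 + (-1)²) = -2 + 1/(1 + 1) = -2 + 1/2 = -2 + ½ = -3/2)
y(l) = -1651/2 (y(l) = 4 + (½)*(-1659) = 4 - 1659/2 = -1651/2)
-5502929/y(P(Y(1), -6)) = -5502929/(-1651/2) = -5502929*(-2/1651) = 11005858/1651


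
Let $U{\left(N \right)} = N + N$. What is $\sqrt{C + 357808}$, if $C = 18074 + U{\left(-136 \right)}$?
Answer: $\sqrt{375610} \approx 612.87$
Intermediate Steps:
$U{\left(N \right)} = 2 N$
$C = 17802$ ($C = 18074 + 2 \left(-136\right) = 18074 - 272 = 17802$)
$\sqrt{C + 357808} = \sqrt{17802 + 357808} = \sqrt{375610}$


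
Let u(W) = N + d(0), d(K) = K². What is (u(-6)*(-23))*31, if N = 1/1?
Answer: -713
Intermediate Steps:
N = 1
u(W) = 1 (u(W) = 1 + 0² = 1 + 0 = 1)
(u(-6)*(-23))*31 = (1*(-23))*31 = -23*31 = -713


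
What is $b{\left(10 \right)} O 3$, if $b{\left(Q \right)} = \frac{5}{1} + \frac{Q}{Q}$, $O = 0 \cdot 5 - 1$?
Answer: $-18$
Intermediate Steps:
$O = -1$ ($O = 0 - 1 = -1$)
$b{\left(Q \right)} = 6$ ($b{\left(Q \right)} = 5 \cdot 1 + 1 = 5 + 1 = 6$)
$b{\left(10 \right)} O 3 = 6 \left(-1\right) 3 = \left(-6\right) 3 = -18$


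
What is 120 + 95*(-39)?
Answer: -3585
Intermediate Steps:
120 + 95*(-39) = 120 - 3705 = -3585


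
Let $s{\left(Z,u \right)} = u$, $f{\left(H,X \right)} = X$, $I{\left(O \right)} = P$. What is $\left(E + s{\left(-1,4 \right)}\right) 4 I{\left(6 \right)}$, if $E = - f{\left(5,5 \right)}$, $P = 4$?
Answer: $-16$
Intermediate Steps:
$I{\left(O \right)} = 4$
$E = -5$ ($E = \left(-1\right) 5 = -5$)
$\left(E + s{\left(-1,4 \right)}\right) 4 I{\left(6 \right)} = \left(-5 + 4\right) 4 \cdot 4 = \left(-1\right) 16 = -16$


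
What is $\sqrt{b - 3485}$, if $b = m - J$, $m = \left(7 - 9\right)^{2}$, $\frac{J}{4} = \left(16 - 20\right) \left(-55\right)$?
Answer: $7 i \sqrt{89} \approx 66.038 i$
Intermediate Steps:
$J = 880$ ($J = 4 \left(16 - 20\right) \left(-55\right) = 4 \left(\left(-4\right) \left(-55\right)\right) = 4 \cdot 220 = 880$)
$m = 4$ ($m = \left(-2\right)^{2} = 4$)
$b = -876$ ($b = 4 - 880 = -876$)
$\sqrt{b - 3485} = \sqrt{-876 - 3485} = \sqrt{-4361} = 7 i \sqrt{89}$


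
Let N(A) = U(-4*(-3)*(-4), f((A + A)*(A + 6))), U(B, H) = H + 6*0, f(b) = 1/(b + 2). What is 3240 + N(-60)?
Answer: 21001681/6482 ≈ 3240.0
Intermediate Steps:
f(b) = 1/(2 + b)
U(B, H) = H (U(B, H) = H + 0 = H)
N(A) = 1/(2 + 2*A*(6 + A)) (N(A) = 1/(2 + (A + A)*(A + 6)) = 1/(2 + (2*A)*(6 + A)) = 1/(2 + 2*A*(6 + A)))
3240 + N(-60) = 3240 + 1/(2*(1 - 60*(6 - 60))) = 3240 + 1/(2*(1 - 60*(-54))) = 3240 + 1/(2*(1 + 3240)) = 3240 + (½)/3241 = 3240 + (½)*(1/3241) = 3240 + 1/6482 = 21001681/6482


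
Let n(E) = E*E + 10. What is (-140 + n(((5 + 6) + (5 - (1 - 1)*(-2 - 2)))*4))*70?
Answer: 277620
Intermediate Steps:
n(E) = 10 + E² (n(E) = E² + 10 = 10 + E²)
(-140 + n(((5 + 6) + (5 - (1 - 1)*(-2 - 2)))*4))*70 = (-140 + (10 + (((5 + 6) + (5 - (1 - 1)*(-2 - 2)))*4)²))*70 = (-140 + (10 + ((11 + (5 - 0*(-4)))*4)²))*70 = (-140 + (10 + ((11 + (5 - 1*0))*4)²))*70 = (-140 + (10 + ((11 + (5 + 0))*4)²))*70 = (-140 + (10 + ((11 + 5)*4)²))*70 = (-140 + (10 + (16*4)²))*70 = (-140 + (10 + 64²))*70 = (-140 + (10 + 4096))*70 = (-140 + 4106)*70 = 3966*70 = 277620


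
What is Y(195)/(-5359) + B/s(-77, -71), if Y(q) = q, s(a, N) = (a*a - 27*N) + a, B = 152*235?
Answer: 189908525/41634071 ≈ 4.5614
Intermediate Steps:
B = 35720
s(a, N) = a + a**2 - 27*N (s(a, N) = (a**2 - 27*N) + a = a + a**2 - 27*N)
Y(195)/(-5359) + B/s(-77, -71) = 195/(-5359) + 35720/(-77 + (-77)**2 - 27*(-71)) = 195*(-1/5359) + 35720/(-77 + 5929 + 1917) = -195/5359 + 35720/7769 = 189908525/41634071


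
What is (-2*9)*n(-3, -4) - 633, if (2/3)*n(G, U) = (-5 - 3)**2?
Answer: -2361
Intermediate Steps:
n(G, U) = 96 (n(G, U) = 3*(-5 - 3)**2/2 = (3/2)*(-8)**2 = (3/2)*64 = 96)
(-2*9)*n(-3, -4) - 633 = -2*9*96 - 633 = -18*96 - 633 = -1728 - 633 = -2361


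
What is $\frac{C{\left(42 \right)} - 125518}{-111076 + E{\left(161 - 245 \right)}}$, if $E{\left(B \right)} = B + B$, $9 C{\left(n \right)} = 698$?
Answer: $\frac{282241}{250299} \approx 1.1276$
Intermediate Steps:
$C{\left(n \right)} = \frac{698}{9}$ ($C{\left(n \right)} = \frac{1}{9} \cdot 698 = \frac{698}{9}$)
$E{\left(B \right)} = 2 B$
$\frac{C{\left(42 \right)} - 125518}{-111076 + E{\left(161 - 245 \right)}} = \frac{\frac{698}{9} - 125518}{-111076 + 2 \left(161 - 245\right)} = - \frac{1128964}{9 \left(-111076 + 2 \left(-84\right)\right)} = - \frac{1128964}{9 \left(-111076 - 168\right)} = - \frac{1128964}{9 \left(-111244\right)} = \left(- \frac{1128964}{9}\right) \left(- \frac{1}{111244}\right) = \frac{282241}{250299}$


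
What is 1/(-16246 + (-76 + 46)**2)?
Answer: -1/15346 ≈ -6.5164e-5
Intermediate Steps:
1/(-16246 + (-76 + 46)**2) = 1/(-16246 + (-30)**2) = 1/(-16246 + 900) = 1/(-15346) = -1/15346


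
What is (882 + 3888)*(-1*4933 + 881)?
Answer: -19328040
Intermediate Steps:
(882 + 3888)*(-1*4933 + 881) = 4770*(-4933 + 881) = 4770*(-4052) = -19328040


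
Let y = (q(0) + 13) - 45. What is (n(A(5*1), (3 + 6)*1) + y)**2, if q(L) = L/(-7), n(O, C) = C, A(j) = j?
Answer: 529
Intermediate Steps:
q(L) = -L/7 (q(L) = L*(-1/7) = -L/7)
y = -32 (y = (-1/7*0 + 13) - 45 = (0 + 13) - 45 = 13 - 45 = -32)
(n(A(5*1), (3 + 6)*1) + y)**2 = ((3 + 6)*1 - 32)**2 = (9*1 - 32)**2 = (9 - 32)**2 = (-23)**2 = 529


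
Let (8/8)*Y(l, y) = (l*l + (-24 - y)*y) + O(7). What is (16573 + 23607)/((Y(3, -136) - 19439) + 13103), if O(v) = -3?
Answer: -20090/10781 ≈ -1.8635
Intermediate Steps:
Y(l, y) = -3 + l**2 + y*(-24 - y) (Y(l, y) = (l*l + (-24 - y)*y) - 3 = (l**2 + y*(-24 - y)) - 3 = -3 + l**2 + y*(-24 - y))
(16573 + 23607)/((Y(3, -136) - 19439) + 13103) = (16573 + 23607)/(((-3 + 3**2 - 1*(-136)**2 - 24*(-136)) - 19439) + 13103) = 40180/(((-3 + 9 - 1*18496 + 3264) - 19439) + 13103) = 40180/(((-3 + 9 - 18496 + 3264) - 19439) + 13103) = 40180/((-15226 - 19439) + 13103) = 40180/(-34665 + 13103) = 40180/(-21562) = 40180*(-1/21562) = -20090/10781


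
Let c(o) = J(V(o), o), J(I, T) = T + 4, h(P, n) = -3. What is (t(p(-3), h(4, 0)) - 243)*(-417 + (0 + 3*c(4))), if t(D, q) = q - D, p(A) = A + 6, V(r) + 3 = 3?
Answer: 97857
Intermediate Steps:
V(r) = 0 (V(r) = -3 + 3 = 0)
p(A) = 6 + A
J(I, T) = 4 + T
c(o) = 4 + o
(t(p(-3), h(4, 0)) - 243)*(-417 + (0 + 3*c(4))) = ((-3 - (6 - 3)) - 243)*(-417 + (0 + 3*(4 + 4))) = ((-3 - 1*3) - 243)*(-417 + (0 + 3*8)) = ((-3 - 3) - 243)*(-417 + (0 + 24)) = (-6 - 243)*(-417 + 24) = -249*(-393) = 97857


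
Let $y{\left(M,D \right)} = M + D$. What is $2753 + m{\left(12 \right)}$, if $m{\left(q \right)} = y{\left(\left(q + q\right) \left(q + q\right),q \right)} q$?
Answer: $9809$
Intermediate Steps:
$y{\left(M,D \right)} = D + M$
$m{\left(q \right)} = q \left(q + 4 q^{2}\right)$ ($m{\left(q \right)} = \left(q + \left(q + q\right) \left(q + q\right)\right) q = \left(q + 2 q 2 q\right) q = \left(q + 4 q^{2}\right) q = q \left(q + 4 q^{2}\right)$)
$2753 + m{\left(12 \right)} = 2753 + 12^{2} \left(1 + 4 \cdot 12\right) = 2753 + 144 \left(1 + 48\right) = 2753 + 144 \cdot 49 = 2753 + 7056 = 9809$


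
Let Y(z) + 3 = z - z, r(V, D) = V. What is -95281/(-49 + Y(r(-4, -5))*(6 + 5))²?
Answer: -95281/6724 ≈ -14.170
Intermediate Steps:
Y(z) = -3 (Y(z) = -3 + (z - z) = -3 + 0 = -3)
-95281/(-49 + Y(r(-4, -5))*(6 + 5))² = -95281/(-49 - 3*(6 + 5))² = -95281/(-49 - 3*11)² = -95281/(-49 - 33)² = -95281/((-82)²) = -95281/6724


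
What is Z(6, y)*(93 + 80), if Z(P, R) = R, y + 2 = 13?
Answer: 1903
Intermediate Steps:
y = 11 (y = -2 + 13 = 11)
Z(6, y)*(93 + 80) = 11*(93 + 80) = 11*173 = 1903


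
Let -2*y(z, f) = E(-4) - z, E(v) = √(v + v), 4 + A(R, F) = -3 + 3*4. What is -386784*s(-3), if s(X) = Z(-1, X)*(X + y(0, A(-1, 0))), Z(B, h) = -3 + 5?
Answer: 2320704 + 773568*I*√2 ≈ 2.3207e+6 + 1.094e+6*I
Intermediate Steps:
Z(B, h) = 2
A(R, F) = 5 (A(R, F) = -4 + (-3 + 3*4) = -4 + (-3 + 12) = -4 + 9 = 5)
E(v) = √2*√v (E(v) = √(2*v) = √2*√v)
y(z, f) = z/2 - I*√2 (y(z, f) = -(√2*√(-4) - z)/2 = -(√2*(2*I) - z)/2 = -(2*I*√2 - z)/2 = -(-z + 2*I*√2)/2 = z/2 - I*√2)
s(X) = 2*X - 2*I*√2 (s(X) = 2*(X + ((½)*0 - I*√2)) = 2*(X + (0 - I*√2)) = 2*(X - I*√2) = 2*X - 2*I*√2)
-386784*s(-3) = -386784*(2*(-3) - 2*I*√2) = -386784*(-6 - 2*I*√2) = 2320704 + 773568*I*√2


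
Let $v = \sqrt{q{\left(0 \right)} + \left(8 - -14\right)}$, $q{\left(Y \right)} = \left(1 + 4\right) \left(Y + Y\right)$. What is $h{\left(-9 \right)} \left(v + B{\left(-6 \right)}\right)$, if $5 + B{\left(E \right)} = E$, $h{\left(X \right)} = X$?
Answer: $99 - 9 \sqrt{22} \approx 56.786$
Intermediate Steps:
$B{\left(E \right)} = -5 + E$
$q{\left(Y \right)} = 10 Y$ ($q{\left(Y \right)} = 5 \cdot 2 Y = 10 Y$)
$v = \sqrt{22}$ ($v = \sqrt{10 \cdot 0 + \left(8 - -14\right)} = \sqrt{0 + \left(8 + 14\right)} = \sqrt{0 + 22} = \sqrt{22} \approx 4.6904$)
$h{\left(-9 \right)} \left(v + B{\left(-6 \right)}\right) = - 9 \left(\sqrt{22} - 11\right) = - 9 \left(-11 + \sqrt{22}\right) = 99 - 9 \sqrt{22}$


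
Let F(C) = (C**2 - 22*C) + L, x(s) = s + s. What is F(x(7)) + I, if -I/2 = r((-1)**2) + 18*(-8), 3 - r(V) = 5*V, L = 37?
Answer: 217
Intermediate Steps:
x(s) = 2*s
F(C) = 37 + C**2 - 22*C (F(C) = (C**2 - 22*C) + 37 = 37 + C**2 - 22*C)
r(V) = 3 - 5*V
I = 292 (I = -2*((3 - 5*(-1)**2) + 18*(-8)) = -2*((3 - 5*1) - 144) = -2*((3 - 5) - 144) = -2*(-2 - 144) = -2*(-146) = 292)
F(x(7)) + I = (37 + (2*7)**2 - 44*7) + 292 = (37 + 14**2 - 22*14) + 292 = (37 + 196 - 308) + 292 = -75 + 292 = 217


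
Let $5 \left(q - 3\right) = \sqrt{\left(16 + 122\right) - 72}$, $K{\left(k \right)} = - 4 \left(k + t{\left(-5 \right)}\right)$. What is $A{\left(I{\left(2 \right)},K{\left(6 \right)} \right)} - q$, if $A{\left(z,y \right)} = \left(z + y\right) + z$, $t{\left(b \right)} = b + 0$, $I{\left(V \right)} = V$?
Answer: $-3 - \frac{\sqrt{66}}{5} \approx -4.6248$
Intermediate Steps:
$t{\left(b \right)} = b$
$K{\left(k \right)} = 20 - 4 k$ ($K{\left(k \right)} = - 4 \left(k - 5\right) = - 4 \left(-5 + k\right) = 20 - 4 k$)
$q = 3 + \frac{\sqrt{66}}{5}$ ($q = 3 + \frac{\sqrt{\left(16 + 122\right) - 72}}{5} = 3 + \frac{\sqrt{138 - 72}}{5} = 3 + \frac{\sqrt{66}}{5} \approx 4.6248$)
$A{\left(z,y \right)} = y + 2 z$ ($A{\left(z,y \right)} = \left(y + z\right) + z = y + 2 z$)
$A{\left(I{\left(2 \right)},K{\left(6 \right)} \right)} - q = \left(\left(20 - 24\right) + 2 \cdot 2\right) - \left(3 + \frac{\sqrt{66}}{5}\right) = \left(\left(20 - 24\right) + 4\right) - \left(3 + \frac{\sqrt{66}}{5}\right) = \left(-4 + 4\right) - \left(3 + \frac{\sqrt{66}}{5}\right) = 0 - \left(3 + \frac{\sqrt{66}}{5}\right) = -3 - \frac{\sqrt{66}}{5}$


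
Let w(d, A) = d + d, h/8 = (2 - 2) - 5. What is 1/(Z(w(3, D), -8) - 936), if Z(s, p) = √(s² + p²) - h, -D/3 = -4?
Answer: -1/886 ≈ -0.0011287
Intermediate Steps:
h = -40 (h = 8*((2 - 2) - 5) = 8*(0 - 5) = 8*(-5) = -40)
D = 12 (D = -3*(-4) = 12)
w(d, A) = 2*d
Z(s, p) = 40 + √(p² + s²) (Z(s, p) = √(s² + p²) - 1*(-40) = √(p² + s²) + 40 = 40 + √(p² + s²))
1/(Z(w(3, D), -8) - 936) = 1/((40 + √((-8)² + (2*3)²)) - 936) = 1/((40 + √(64 + 6²)) - 936) = 1/((40 + √(64 + 36)) - 936) = 1/((40 + √100) - 936) = 1/((40 + 10) - 936) = 1/(50 - 936) = 1/(-886) = -1/886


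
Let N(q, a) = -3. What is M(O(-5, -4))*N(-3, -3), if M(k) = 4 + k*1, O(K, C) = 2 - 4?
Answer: -6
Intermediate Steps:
O(K, C) = -2
M(k) = 4 + k
M(O(-5, -4))*N(-3, -3) = (4 - 2)*(-3) = 2*(-3) = -6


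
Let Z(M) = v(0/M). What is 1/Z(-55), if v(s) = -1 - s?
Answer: -1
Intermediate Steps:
Z(M) = -1 (Z(M) = -1 - 0/M = -1 - 1*0 = -1 + 0 = -1)
1/Z(-55) = 1/(-1) = -1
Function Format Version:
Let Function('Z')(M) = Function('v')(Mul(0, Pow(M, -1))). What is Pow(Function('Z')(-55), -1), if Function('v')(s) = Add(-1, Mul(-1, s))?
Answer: -1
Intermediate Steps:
Function('Z')(M) = -1 (Function('Z')(M) = Add(-1, Mul(-1, Mul(0, Pow(M, -1)))) = Add(-1, Mul(-1, 0)) = Add(-1, 0) = -1)
Pow(Function('Z')(-55), -1) = Pow(-1, -1) = -1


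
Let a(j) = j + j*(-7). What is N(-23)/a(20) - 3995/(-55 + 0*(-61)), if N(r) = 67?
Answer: 95143/1320 ≈ 72.078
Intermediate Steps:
a(j) = -6*j (a(j) = j - 7*j = -6*j)
N(-23)/a(20) - 3995/(-55 + 0*(-61)) = 67/((-6*20)) - 3995/(-55 + 0*(-61)) = 67/(-120) - 3995/(-55 + 0) = 67*(-1/120) - 3995/(-55) = -67/120 - 3995*(-1/55) = -67/120 + 799/11 = 95143/1320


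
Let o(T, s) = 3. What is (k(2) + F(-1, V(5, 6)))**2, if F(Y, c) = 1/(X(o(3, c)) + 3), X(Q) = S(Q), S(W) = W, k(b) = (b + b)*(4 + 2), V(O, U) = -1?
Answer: 21025/36 ≈ 584.03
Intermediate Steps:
k(b) = 12*b (k(b) = (2*b)*6 = 12*b)
X(Q) = Q
F(Y, c) = 1/6 (F(Y, c) = 1/(3 + 3) = 1/6)
(k(2) + F(-1, V(5, 6)))**2 = (12*2 + 1/6)**2 = (24 + 1/6)**2 = (145/6)**2 = 21025/36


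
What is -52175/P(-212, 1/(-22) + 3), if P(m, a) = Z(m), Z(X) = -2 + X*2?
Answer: 52175/426 ≈ 122.48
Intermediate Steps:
Z(X) = -2 + 2*X
P(m, a) = -2 + 2*m
-52175/P(-212, 1/(-22) + 3) = -52175/(-2 + 2*(-212)) = -52175/(-2 - 424) = -52175/(-426) = -52175*(-1/426) = 52175/426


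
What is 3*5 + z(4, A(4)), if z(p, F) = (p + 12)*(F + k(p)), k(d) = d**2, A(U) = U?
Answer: 335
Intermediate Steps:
z(p, F) = (12 + p)*(F + p**2) (z(p, F) = (p + 12)*(F + p**2) = (12 + p)*(F + p**2))
3*5 + z(4, A(4)) = 3*5 + (4**3 + 12*4 + 12*4**2 + 4*4) = 15 + (64 + 48 + 12*16 + 16) = 15 + (64 + 48 + 192 + 16) = 15 + 320 = 335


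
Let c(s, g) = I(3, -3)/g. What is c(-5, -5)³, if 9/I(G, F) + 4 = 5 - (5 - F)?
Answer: 729/42875 ≈ 0.017003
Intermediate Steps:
I(G, F) = 9/(-4 + F) (I(G, F) = 9/(-4 + (5 - (5 - F))) = 9/(-4 + (5 + (-5 + F))) = 9/(-4 + F))
c(s, g) = -9/(7*g) (c(s, g) = (9/(-4 - 3))/g = (9/(-7))/g = (9*(-⅐))/g = -9/(7*g))
c(-5, -5)³ = (-9/7/(-5))³ = (-9/7*(-⅕))³ = (9/35)³ = 729/42875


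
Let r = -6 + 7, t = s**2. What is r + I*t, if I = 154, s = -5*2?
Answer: 15401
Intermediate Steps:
s = -10
t = 100 (t = (-10)**2 = 100)
r = 1
r + I*t = 1 + 154*100 = 1 + 15400 = 15401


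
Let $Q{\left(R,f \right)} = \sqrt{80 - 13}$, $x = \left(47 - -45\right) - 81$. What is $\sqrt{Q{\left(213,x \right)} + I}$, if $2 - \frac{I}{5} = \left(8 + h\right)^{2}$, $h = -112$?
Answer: $\sqrt{-54070 + \sqrt{67}} \approx 232.51 i$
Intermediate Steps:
$x = 11$ ($x = \left(47 + 45\right) - 81 = 92 - 81 = 11$)
$Q{\left(R,f \right)} = \sqrt{67}$
$I = -54070$ ($I = 10 - 5 \left(8 - 112\right)^{2} = 10 - 5 \left(-104\right)^{2} = 10 - 54080 = -54070$)
$\sqrt{Q{\left(213,x \right)} + I} = \sqrt{\sqrt{67} - 54070} = \sqrt{-54070 + \sqrt{67}}$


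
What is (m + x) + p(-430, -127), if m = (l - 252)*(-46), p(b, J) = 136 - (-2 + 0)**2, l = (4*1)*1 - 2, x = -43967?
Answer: -32335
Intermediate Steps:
l = 2 (l = 4*1 - 2 = 4 - 2 = 2)
p(b, J) = 132 (p(b, J) = 136 - 1*(-2)**2 = 136 - 1*4 = 136 - 4 = 132)
m = 11500 (m = (2 - 252)*(-46) = -250*(-46) = 11500)
(m + x) + p(-430, -127) = (11500 - 43967) + 132 = -32467 + 132 = -32335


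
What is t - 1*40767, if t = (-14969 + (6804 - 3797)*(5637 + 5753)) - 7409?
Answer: 34186585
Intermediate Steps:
t = 34227352 (t = (-14969 + 3007*11390) - 7409 = (-14969 + 34249730) - 7409 = 34234761 - 7409 = 34227352)
t - 1*40767 = 34227352 - 1*40767 = 34227352 - 40767 = 34186585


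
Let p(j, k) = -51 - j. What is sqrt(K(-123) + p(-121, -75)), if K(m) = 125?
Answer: sqrt(195) ≈ 13.964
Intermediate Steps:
sqrt(K(-123) + p(-121, -75)) = sqrt(125 + (-51 - 1*(-121))) = sqrt(125 + (-51 + 121)) = sqrt(125 + 70) = sqrt(195)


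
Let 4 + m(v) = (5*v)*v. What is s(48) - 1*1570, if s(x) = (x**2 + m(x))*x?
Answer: 661790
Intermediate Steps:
m(v) = -4 + 5*v**2 (m(v) = -4 + (5*v)*v = -4 + 5*v**2)
s(x) = x*(-4 + 6*x**2) (s(x) = (x**2 + (-4 + 5*x**2))*x = (-4 + 6*x**2)*x = x*(-4 + 6*x**2))
s(48) - 1*1570 = (-4*48 + 6*48**3) - 1*1570 = (-192 + 6*110592) - 1570 = (-192 + 663552) - 1570 = 663360 - 1570 = 661790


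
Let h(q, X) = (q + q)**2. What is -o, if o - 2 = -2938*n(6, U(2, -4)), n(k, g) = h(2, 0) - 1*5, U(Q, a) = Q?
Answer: 32316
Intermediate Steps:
h(q, X) = 4*q**2 (h(q, X) = (2*q)**2 = 4*q**2)
n(k, g) = 11 (n(k, g) = 4*2**2 - 1*5 = 4*4 - 5 = 16 - 5 = 11)
o = -32316 (o = 2 - 2938*11 = 2 - 32318 = -32316)
-o = -1*(-32316) = 32316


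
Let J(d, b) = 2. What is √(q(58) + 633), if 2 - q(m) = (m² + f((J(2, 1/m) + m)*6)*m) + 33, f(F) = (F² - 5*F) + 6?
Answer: I*√7415510 ≈ 2723.1*I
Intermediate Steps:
f(F) = 6 + F² - 5*F
q(m) = -31 - m² - m*(-54 + (12 + 6*m)² - 30*m) (q(m) = 2 - ((m² + (6 + ((2 + m)*6)² - 5*(2 + m)*6)*m) + 33) = 2 - ((m² + (6 + (12 + 6*m)² - 5*(12 + 6*m))*m) + 33) = 2 - ((m² + (6 + (12 + 6*m)² + (-60 - 30*m))*m) + 33) = 2 - ((m² + (-54 + (12 + 6*m)² - 30*m)*m) + 33) = 2 - ((m² + m*(-54 + (12 + 6*m)² - 30*m)) + 33) = 2 - (33 + m² + m*(-54 + (12 + 6*m)² - 30*m)) = 2 + (-33 - m² - m*(-54 + (12 + 6*m)² - 30*m)) = -31 - m² - m*(-54 + (12 + 6*m)² - 30*m))
√(q(58) + 633) = √((-31 - 115*58² - 90*58 - 36*58³) + 633) = √((-31 - 115*3364 - 5220 - 36*195112) + 633) = √((-31 - 386860 - 5220 - 7024032) + 633) = √(-7416143 + 633) = √(-7415510) = I*√7415510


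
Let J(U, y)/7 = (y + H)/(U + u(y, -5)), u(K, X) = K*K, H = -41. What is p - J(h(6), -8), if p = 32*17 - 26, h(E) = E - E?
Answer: 33495/64 ≈ 523.36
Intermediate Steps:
h(E) = 0
u(K, X) = K²
p = 518 (p = 544 - 26 = 518)
J(U, y) = 7*(-41 + y)/(U + y²) (J(U, y) = 7*((y - 41)/(U + y²)) = 7*((-41 + y)/(U + y²)) = 7*(-41 + y)/(U + y²))
p - J(h(6), -8) = 518 - 7*(-41 - 8)/(0 + (-8)²) = 518 - 7*(-49)/(0 + 64) = 518 - 7*(-49)/64 = 518 - 1*(-343/64) = 518 + 343/64 = 33495/64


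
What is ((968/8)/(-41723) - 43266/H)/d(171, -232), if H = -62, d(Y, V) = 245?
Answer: 82053628/28807835 ≈ 2.8483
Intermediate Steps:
((968/8)/(-41723) - 43266/H)/d(171, -232) = ((968/8)/(-41723) - 43266/(-62))/245 = ((968*(⅛))*(-1/41723) - 43266*(-1/62))*(1/245) = (121*(-1/41723) + 21633/31)*(1/245) = (-11/3793 + 21633/31)*(1/245) = (82053628/117583)*(1/245) = 82053628/28807835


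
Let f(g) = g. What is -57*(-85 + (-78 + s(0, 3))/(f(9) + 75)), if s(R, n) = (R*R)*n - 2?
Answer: 34295/7 ≈ 4899.3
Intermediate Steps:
s(R, n) = -2 + n*R² (s(R, n) = R²*n - 2 = n*R² - 2 = -2 + n*R²)
-57*(-85 + (-78 + s(0, 3))/(f(9) + 75)) = -57*(-85 + (-78 + (-2 + 3*0²))/(9 + 75)) = -57*(-85 + (-78 + (-2 + 3*0))/84) = -57*(-85 + (-78 + (-2 + 0))*(1/84)) = -57*(-85 + (-78 - 2)*(1/84)) = -57*(-85 - 80*1/84) = -57*(-85 - 20/21) = -57*(-1805/21) = 34295/7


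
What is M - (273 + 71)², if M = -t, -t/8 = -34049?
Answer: -390728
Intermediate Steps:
t = 272392 (t = -8*(-34049) = 272392)
M = -272392 (M = -1*272392 = -272392)
M - (273 + 71)² = -272392 - (273 + 71)² = -272392 - 1*344² = -272392 - 1*118336 = -272392 - 118336 = -390728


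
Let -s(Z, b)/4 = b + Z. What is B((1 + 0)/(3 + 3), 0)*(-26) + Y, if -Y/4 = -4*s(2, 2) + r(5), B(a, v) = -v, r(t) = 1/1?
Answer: -260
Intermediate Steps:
s(Z, b) = -4*Z - 4*b (s(Z, b) = -4*(b + Z) = -4*(Z + b) = -4*Z - 4*b)
r(t) = 1
Y = -260 (Y = -4*(-4*(-4*2 - 4*2) + 1) = -4*(-4*(-8 - 8) + 1) = -4*(-4*(-16) + 1) = -4*(64 + 1) = -4*65 = -260)
B((1 + 0)/(3 + 3), 0)*(-26) + Y = -1*0*(-26) - 260 = 0*(-26) - 260 = 0 - 260 = -260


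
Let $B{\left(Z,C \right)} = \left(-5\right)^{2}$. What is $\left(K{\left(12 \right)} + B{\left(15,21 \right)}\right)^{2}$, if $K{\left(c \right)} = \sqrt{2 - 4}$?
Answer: $\left(25 + i \sqrt{2}\right)^{2} \approx 623.0 + 70.711 i$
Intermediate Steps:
$B{\left(Z,C \right)} = 25$
$K{\left(c \right)} = i \sqrt{2}$ ($K{\left(c \right)} = \sqrt{-2} = i \sqrt{2}$)
$\left(K{\left(12 \right)} + B{\left(15,21 \right)}\right)^{2} = \left(i \sqrt{2} + 25\right)^{2} = \left(25 + i \sqrt{2}\right)^{2}$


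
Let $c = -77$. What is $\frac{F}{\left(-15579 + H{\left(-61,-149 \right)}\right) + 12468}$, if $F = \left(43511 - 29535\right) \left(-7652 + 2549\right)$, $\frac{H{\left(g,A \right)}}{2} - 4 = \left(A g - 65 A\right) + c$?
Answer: $- \frac{71319528}{34291} \approx -2079.8$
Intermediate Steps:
$H{\left(g,A \right)} = -146 - 130 A + 2 A g$ ($H{\left(g,A \right)} = 8 + 2 \left(\left(A g - 65 A\right) - 77\right) = 8 + 2 \left(\left(- 65 A + A g\right) - 77\right) = 8 + 2 \left(-77 - 65 A + A g\right) = 8 - \left(154 + 130 A - 2 A g\right) = -146 - 130 A + 2 A g$)
$F = -71319528$ ($F = 13976 \left(-5103\right) = -71319528$)
$\frac{F}{\left(-15579 + H{\left(-61,-149 \right)}\right) + 12468} = - \frac{71319528}{\left(-15579 - \left(-19224 - 18178\right)\right) + 12468} = - \frac{71319528}{\left(-15579 + \left(-146 + 19370 + 18178\right)\right) + 12468} = - \frac{71319528}{\left(-15579 + 37402\right) + 12468} = - \frac{71319528}{21823 + 12468} = - \frac{71319528}{34291}$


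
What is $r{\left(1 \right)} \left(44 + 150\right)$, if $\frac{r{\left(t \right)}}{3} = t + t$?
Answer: $1164$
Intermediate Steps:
$r{\left(t \right)} = 6 t$ ($r{\left(t \right)} = 3 \left(t + t\right) = 3 \cdot 2 t = 6 t$)
$r{\left(1 \right)} \left(44 + 150\right) = 6 \cdot 1 \left(44 + 150\right) = 6 \cdot 194 = 1164$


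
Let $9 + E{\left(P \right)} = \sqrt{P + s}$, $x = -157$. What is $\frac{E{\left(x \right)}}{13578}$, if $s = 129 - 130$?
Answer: $- \frac{3}{4526} + \frac{i \sqrt{158}}{13578} \approx -0.00066284 + 0.00092575 i$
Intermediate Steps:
$s = -1$ ($s = 129 - 130 = -1$)
$E{\left(P \right)} = -9 + \sqrt{-1 + P}$ ($E{\left(P \right)} = -9 + \sqrt{P - 1} = -9 + \sqrt{-1 + P}$)
$\frac{E{\left(x \right)}}{13578} = \frac{-9 + \sqrt{-1 - 157}}{13578} = \left(-9 + \sqrt{-158}\right) \frac{1}{13578} = \left(-9 + i \sqrt{158}\right) \frac{1}{13578} = - \frac{3}{4526} + \frac{i \sqrt{158}}{13578}$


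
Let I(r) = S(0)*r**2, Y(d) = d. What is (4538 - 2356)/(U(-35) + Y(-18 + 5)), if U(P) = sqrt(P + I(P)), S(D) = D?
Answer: -14183/102 - 1091*I*sqrt(35)/102 ≈ -139.05 - 63.279*I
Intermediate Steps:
I(r) = 0 (I(r) = 0*r**2 = 0)
U(P) = sqrt(P) (U(P) = sqrt(P + 0) = sqrt(P))
(4538 - 2356)/(U(-35) + Y(-18 + 5)) = (4538 - 2356)/(sqrt(-35) + (-18 + 5)) = 2182/(I*sqrt(35) - 13) = 2182/(-13 + I*sqrt(35))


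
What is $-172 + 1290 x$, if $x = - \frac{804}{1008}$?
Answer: $- \frac{16813}{14} \approx -1200.9$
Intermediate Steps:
$x = - \frac{67}{84}$ ($x = \left(-804\right) \frac{1}{1008} = - \frac{67}{84} \approx -0.79762$)
$-172 + 1290 x = -172 + 1290 \left(- \frac{67}{84}\right) = -172 - \frac{14405}{14} = - \frac{16813}{14}$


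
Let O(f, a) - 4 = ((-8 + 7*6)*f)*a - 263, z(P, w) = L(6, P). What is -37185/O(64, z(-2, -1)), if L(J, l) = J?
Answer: -555/191 ≈ -2.9058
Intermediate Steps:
z(P, w) = 6
O(f, a) = -259 + 34*a*f (O(f, a) = 4 + (((-8 + 7*6)*f)*a - 263) = 4 + (((-8 + 42)*f)*a - 263) = 4 + ((34*f)*a - 263) = 4 + (34*a*f - 263) = 4 + (-263 + 34*a*f) = -259 + 34*a*f)
-37185/O(64, z(-2, -1)) = -37185/(-259 + 34*6*64) = -37185/(-259 + 13056) = -37185/12797 = -37185*1/12797 = -555/191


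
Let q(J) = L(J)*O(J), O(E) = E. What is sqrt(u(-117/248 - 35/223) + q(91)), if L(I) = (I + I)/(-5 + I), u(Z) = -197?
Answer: I*sqrt(8170)/43 ≈ 2.102*I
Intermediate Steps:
L(I) = 2*I/(-5 + I) (L(I) = (2*I)/(-5 + I) = 2*I/(-5 + I))
q(J) = 2*J**2/(-5 + J) (q(J) = (2*J/(-5 + J))*J = 2*J**2/(-5 + J))
sqrt(u(-117/248 - 35/223) + q(91)) = sqrt(-197 + 2*91**2/(-5 + 91)) = sqrt(-197 + 2*8281/86) = sqrt(-197 + 2*8281*(1/86)) = sqrt(-197 + 8281/43) = sqrt(-190/43) = I*sqrt(8170)/43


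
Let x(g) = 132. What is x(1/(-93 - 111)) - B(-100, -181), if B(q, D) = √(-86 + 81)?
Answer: 132 - I*√5 ≈ 132.0 - 2.2361*I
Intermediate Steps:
B(q, D) = I*√5 (B(q, D) = √(-5) = I*√5)
x(1/(-93 - 111)) - B(-100, -181) = 132 - I*√5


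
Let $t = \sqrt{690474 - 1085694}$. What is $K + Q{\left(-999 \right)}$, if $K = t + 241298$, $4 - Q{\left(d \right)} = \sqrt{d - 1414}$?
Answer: $241302 - i \sqrt{2413} + 2 i \sqrt{98805} \approx 2.413 \cdot 10^{5} + 579.54 i$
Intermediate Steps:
$Q{\left(d \right)} = 4 - \sqrt{-1414 + d}$ ($Q{\left(d \right)} = 4 - \sqrt{d - 1414} = 4 - \sqrt{-1414 + d}$)
$t = 2 i \sqrt{98805}$ ($t = \sqrt{-395220} = 2 i \sqrt{98805} \approx 628.67 i$)
$K = 241298 + 2 i \sqrt{98805}$ ($K = 2 i \sqrt{98805} + 241298 = 241298 + 2 i \sqrt{98805} \approx 2.413 \cdot 10^{5} + 628.67 i$)
$K + Q{\left(-999 \right)} = \left(241298 + 2 i \sqrt{98805}\right) + \left(4 - \sqrt{-1414 - 999}\right) = \left(241298 + 2 i \sqrt{98805}\right) + \left(4 - \sqrt{-2413}\right) = \left(241298 + 2 i \sqrt{98805}\right) + \left(4 - i \sqrt{2413}\right) = 241302 - i \sqrt{2413} + 2 i \sqrt{98805}$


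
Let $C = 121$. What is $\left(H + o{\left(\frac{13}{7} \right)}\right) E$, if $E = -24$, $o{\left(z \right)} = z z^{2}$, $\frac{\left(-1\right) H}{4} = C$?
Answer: $\frac{3931560}{343} \approx 11462.0$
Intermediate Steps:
$H = -484$ ($H = \left(-4\right) 121 = -484$)
$o{\left(z \right)} = z^{3}$
$\left(H + o{\left(\frac{13}{7} \right)}\right) E = \left(-484 + \left(\frac{13}{7}\right)^{3}\right) \left(-24\right) = \left(-484 + \frac{2197}{343}\right) \left(-24\right) = \left(- \frac{163815}{343}\right) \left(-24\right) = \frac{3931560}{343}$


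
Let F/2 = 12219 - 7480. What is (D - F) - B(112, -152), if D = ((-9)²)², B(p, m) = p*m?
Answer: 14107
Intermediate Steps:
B(p, m) = m*p
F = 9478 (F = 2*(12219 - 7480) = 2*4739 = 9478)
D = 6561 (D = 81² = 6561)
(D - F) - B(112, -152) = (6561 - 1*9478) - (-152)*112 = (6561 - 9478) - 1*(-17024) = -2917 + 17024 = 14107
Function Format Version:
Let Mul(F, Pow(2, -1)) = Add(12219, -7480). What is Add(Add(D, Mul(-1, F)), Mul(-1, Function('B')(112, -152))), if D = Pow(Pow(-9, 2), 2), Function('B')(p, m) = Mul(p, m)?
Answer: 14107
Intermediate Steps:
Function('B')(p, m) = Mul(m, p)
F = 9478 (F = Mul(2, Add(12219, -7480)) = Mul(2, 4739) = 9478)
D = 6561 (D = Pow(81, 2) = 6561)
Add(Add(D, Mul(-1, F)), Mul(-1, Function('B')(112, -152))) = Add(Add(6561, Mul(-1, 9478)), Mul(-1, Mul(-152, 112))) = Add(Add(6561, -9478), Mul(-1, -17024)) = Add(-2917, 17024) = 14107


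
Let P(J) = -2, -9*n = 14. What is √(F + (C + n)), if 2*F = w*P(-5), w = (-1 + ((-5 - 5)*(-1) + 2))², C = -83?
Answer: 5*I*√74/3 ≈ 14.337*I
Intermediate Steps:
n = -14/9 (n = -⅑*14 = -14/9 ≈ -1.5556)
w = 121 (w = (-1 + (-10*(-1) + 2))² = (-1 + (10 + 2))² = (-1 + 12)² = 11² = 121)
F = -121 (F = (121*(-2))/2 = (½)*(-242) = -121)
√(F + (C + n)) = √(-121 + (-83 - 14/9)) = √(-121 - 761/9) = √(-1850/9) = 5*I*√74/3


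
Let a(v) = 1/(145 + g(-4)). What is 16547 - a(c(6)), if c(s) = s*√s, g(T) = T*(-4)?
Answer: 2664066/161 ≈ 16547.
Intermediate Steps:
g(T) = -4*T
c(s) = s^(3/2)
a(v) = 1/161 (a(v) = 1/(145 - 4*(-4)) = 1/(145 + 16) = 1/161)
16547 - a(c(6)) = 16547 - 1*1/161 = 16547 - 1/161 = 2664066/161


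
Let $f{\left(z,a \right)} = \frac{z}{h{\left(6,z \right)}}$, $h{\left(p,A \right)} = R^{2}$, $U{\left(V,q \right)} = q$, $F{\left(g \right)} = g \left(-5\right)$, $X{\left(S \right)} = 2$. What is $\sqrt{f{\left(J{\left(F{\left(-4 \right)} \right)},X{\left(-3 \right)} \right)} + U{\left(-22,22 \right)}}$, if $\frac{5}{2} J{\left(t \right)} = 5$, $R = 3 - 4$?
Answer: $2 \sqrt{6} \approx 4.899$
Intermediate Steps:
$F{\left(g \right)} = - 5 g$
$R = -1$ ($R = 3 - 4 = -1$)
$J{\left(t \right)} = 2$ ($J{\left(t \right)} = \frac{2}{5} \cdot 5 = 2$)
$h{\left(p,A \right)} = 1$ ($h{\left(p,A \right)} = \left(-1\right)^{2} = 1$)
$f{\left(z,a \right)} = z$ ($f{\left(z,a \right)} = \frac{z}{1} = z 1 = z$)
$\sqrt{f{\left(J{\left(F{\left(-4 \right)} \right)},X{\left(-3 \right)} \right)} + U{\left(-22,22 \right)}} = \sqrt{2 + 22} = \sqrt{24} = 2 \sqrt{6}$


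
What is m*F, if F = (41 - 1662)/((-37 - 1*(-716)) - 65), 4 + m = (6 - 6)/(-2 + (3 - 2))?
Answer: 3242/307 ≈ 10.560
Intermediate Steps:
m = -4 (m = -4 + (6 - 6)/(-2 + (3 - 2)) = -4 + 0/(-2 + 1) = -4 + 0/(-1) = -4 + 0*(-1) = -4 + 0 = -4)
F = -1621/614 (F = -1621/((-37 + 716) - 65) = -1621/(679 - 65) = -1621/614 ≈ -2.6401)
m*F = -4*(-1621/614) = 3242/307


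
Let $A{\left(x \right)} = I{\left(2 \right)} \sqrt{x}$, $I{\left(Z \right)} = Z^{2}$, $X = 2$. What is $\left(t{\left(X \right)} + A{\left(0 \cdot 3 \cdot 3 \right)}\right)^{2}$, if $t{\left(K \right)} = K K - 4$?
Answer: $0$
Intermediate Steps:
$t{\left(K \right)} = -4 + K^{2}$ ($t{\left(K \right)} = K^{2} - 4 = -4 + K^{2}$)
$A{\left(x \right)} = 4 \sqrt{x}$ ($A{\left(x \right)} = 2^{2} \sqrt{x} = 4 \sqrt{x}$)
$\left(t{\left(X \right)} + A{\left(0 \cdot 3 \cdot 3 \right)}\right)^{2} = \left(\left(-4 + 2^{2}\right) + 4 \sqrt{0 \cdot 3 \cdot 3}\right)^{2} = \left(\left(-4 + 4\right) + 4 \sqrt{0 \cdot 3}\right)^{2} = \left(0 + 4 \sqrt{0}\right)^{2} = \left(0 + 4 \cdot 0\right)^{2} = \left(0 + 0\right)^{2} = 0^{2} = 0$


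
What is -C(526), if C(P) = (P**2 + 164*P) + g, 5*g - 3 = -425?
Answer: -1814278/5 ≈ -3.6286e+5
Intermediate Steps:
g = -422/5 (g = 3/5 + (1/5)*(-425) = 3/5 - 85 = -422/5 ≈ -84.400)
C(P) = -422/5 + P**2 + 164*P (C(P) = (P**2 + 164*P) - 422/5 = -422/5 + P**2 + 164*P)
-C(526) = -(-422/5 + 526**2 + 164*526) = -(-422/5 + 276676 + 86264) = -1*1814278/5 = -1814278/5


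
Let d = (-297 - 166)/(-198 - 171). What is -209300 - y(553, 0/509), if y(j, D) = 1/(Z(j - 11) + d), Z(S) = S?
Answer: -41956487669/200461 ≈ -2.0930e+5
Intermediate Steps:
d = 463/369 (d = -463/(-369) = -463*(-1/369) = 463/369 ≈ 1.2547)
y(j, D) = 1/(-3596/369 + j) (y(j, D) = 1/((j - 11) + 463/369) = 1/((-11 + j) + 463/369) = 1/(-3596/369 + j))
-209300 - y(553, 0/509) = -209300 - 369/(-3596 + 369*553) = -209300 - 369/(-3596 + 204057) = -209300 - 369/200461 = -41956487669/200461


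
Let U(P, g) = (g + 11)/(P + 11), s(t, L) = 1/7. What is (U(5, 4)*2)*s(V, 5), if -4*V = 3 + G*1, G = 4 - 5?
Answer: 15/56 ≈ 0.26786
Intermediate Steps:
G = -1
V = -½ (V = -(3 - 1*1)/4 = -(3 - 1)/4 = -¼*2 = -½ ≈ -0.50000)
s(t, L) = ⅐
U(P, g) = (11 + g)/(11 + P)
(U(5, 4)*2)*s(V, 5) = (((11 + 4)/(11 + 5))*2)*(⅐) = ((15/16)*2)*(⅐) = (15/8)*(⅐) = 15/56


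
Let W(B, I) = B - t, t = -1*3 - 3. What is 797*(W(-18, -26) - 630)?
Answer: -511674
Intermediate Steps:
t = -6 (t = -3 - 3 = -6)
W(B, I) = 6 + B (W(B, I) = B - 1*(-6) = B + 6 = 6 + B)
797*(W(-18, -26) - 630) = 797*((6 - 18) - 630) = 797*(-12 - 630) = 797*(-642) = -511674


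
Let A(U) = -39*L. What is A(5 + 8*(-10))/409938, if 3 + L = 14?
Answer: -143/136646 ≈ -0.0010465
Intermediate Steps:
L = 11 (L = -3 + 14 = 11)
A(U) = -429 (A(U) = -39*11 = -429)
A(5 + 8*(-10))/409938 = -429/409938 = -429*1/409938 = -143/136646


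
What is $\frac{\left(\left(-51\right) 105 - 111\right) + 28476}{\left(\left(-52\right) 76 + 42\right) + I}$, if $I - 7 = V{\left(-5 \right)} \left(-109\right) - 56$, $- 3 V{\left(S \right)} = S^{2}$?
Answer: $- \frac{2655}{352} \approx -7.5426$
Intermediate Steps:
$V{\left(S \right)} = - \frac{S^{2}}{3}$
$I = \frac{2578}{3}$ ($I = 7 - \left(56 - - \frac{\left(-5\right)^{2}}{3} \left(-109\right)\right) = 7 - \left(56 - \left(- \frac{1}{3}\right) 25 \left(-109\right)\right) = 7 - - \frac{2557}{3} = 7 + \left(\frac{2725}{3} - 56\right) = 7 + \frac{2557}{3} = \frac{2578}{3} \approx 859.33$)
$\frac{\left(\left(-51\right) 105 - 111\right) + 28476}{\left(\left(-52\right) 76 + 42\right) + I} = \frac{\left(\left(-51\right) 105 - 111\right) + 28476}{\left(\left(-52\right) 76 + 42\right) + \frac{2578}{3}} = \frac{\left(-5355 - 111\right) + 28476}{\left(-3952 + 42\right) + \frac{2578}{3}} = \frac{-5466 + 28476}{-3910 + \frac{2578}{3}} = \frac{23010}{- \frac{9152}{3}} = 23010 \left(- \frac{3}{9152}\right) = - \frac{2655}{352}$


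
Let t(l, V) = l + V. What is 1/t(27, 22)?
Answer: 1/49 ≈ 0.020408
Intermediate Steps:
t(l, V) = V + l
1/t(27, 22) = 1/(22 + 27) = 1/49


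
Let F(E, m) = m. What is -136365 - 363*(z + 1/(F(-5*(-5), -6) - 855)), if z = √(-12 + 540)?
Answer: -39136634/287 - 1452*√33 ≈ -1.4471e+5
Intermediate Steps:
z = 4*√33 (z = √528 = 4*√33 ≈ 22.978)
-136365 - 363*(z + 1/(F(-5*(-5), -6) - 855)) = -136365 - 363*(4*√33 + 1/(-6 - 855)) = -136365 - 363*(4*√33 + 1/(-861)) = -136365 - 363*(4*√33 - 1/861) = -136365 - 363*(-1/861 + 4*√33) = -136365 + (121/287 - 1452*√33) = -39136634/287 - 1452*√33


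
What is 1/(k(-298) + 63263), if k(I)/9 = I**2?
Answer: 1/862499 ≈ 1.1594e-6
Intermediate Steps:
k(I) = 9*I**2
1/(k(-298) + 63263) = 1/(9*(-298)**2 + 63263) = 1/(9*88804 + 63263) = 1/(799236 + 63263) = 1/862499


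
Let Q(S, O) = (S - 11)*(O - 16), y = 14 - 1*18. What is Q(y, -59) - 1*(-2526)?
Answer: 3651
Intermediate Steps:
y = -4 (y = 14 - 18 = -4)
Q(S, O) = (-16 + O)*(-11 + S) (Q(S, O) = (-11 + S)*(-16 + O) = (-16 + O)*(-11 + S))
Q(y, -59) - 1*(-2526) = (176 - 16*(-4) - 11*(-59) - 59*(-4)) - 1*(-2526) = (176 + 64 + 649 + 236) + 2526 = 1125 + 2526 = 3651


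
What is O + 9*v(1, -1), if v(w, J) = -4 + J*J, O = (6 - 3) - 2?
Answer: -26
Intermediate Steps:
O = 1 (O = 3 - 2 = 1)
v(w, J) = -4 + J²
O + 9*v(1, -1) = 1 + 9*(-4 + (-1)²) = 1 + 9*(-4 + 1) = 1 + 9*(-3) = 1 - 27 = -26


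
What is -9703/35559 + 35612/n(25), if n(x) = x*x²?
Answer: 1114717733/555609375 ≈ 2.0063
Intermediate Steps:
n(x) = x³
-9703/35559 + 35612/n(25) = -9703/35559 + 35612/(25³) = -9703*1/35559 + 35612/15625 = -9703/35559 + 35612*(1/15625) = -9703/35559 + 35612/15625 = 1114717733/555609375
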